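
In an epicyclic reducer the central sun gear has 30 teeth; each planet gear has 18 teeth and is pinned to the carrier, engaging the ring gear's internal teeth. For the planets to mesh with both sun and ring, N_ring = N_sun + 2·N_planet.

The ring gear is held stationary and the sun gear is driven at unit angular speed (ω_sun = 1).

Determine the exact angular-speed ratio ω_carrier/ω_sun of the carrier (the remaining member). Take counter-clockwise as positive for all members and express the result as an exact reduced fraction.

N_ring = 30 + 2·18 = 66
30(ω_s−ω_c) = −66(ω_r−ω_c),  ω_r=0, ω_s=1
30(1−ω_c) = −66(0−ω_c)  ⇒  96ω_c = 30  ⇒  ω_c = 5/16
ω_c/ω_s = 5/16

5/16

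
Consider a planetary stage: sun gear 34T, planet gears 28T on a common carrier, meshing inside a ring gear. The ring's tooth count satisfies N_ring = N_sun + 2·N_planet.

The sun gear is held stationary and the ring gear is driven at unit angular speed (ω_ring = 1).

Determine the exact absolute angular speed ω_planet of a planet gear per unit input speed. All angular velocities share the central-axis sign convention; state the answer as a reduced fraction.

45/28

N_ring = 34 + 2·28 = 90
34(ω_s−ω_c) = −90(ω_r−ω_c),  ω_s=0, ω_r=1
34(0−ω_c) = −90(1−ω_c)  ⇒  124ω_c = 90  ⇒  ω_c = 45/62
sun–planet: 34·(0−45/62) = −28·(ω_p−ω_c)  ⇒  ω_p−ω_c = −(34/28)·(-45/62) = 765/868
ω_p = 45/62 + 765/868 = 45/28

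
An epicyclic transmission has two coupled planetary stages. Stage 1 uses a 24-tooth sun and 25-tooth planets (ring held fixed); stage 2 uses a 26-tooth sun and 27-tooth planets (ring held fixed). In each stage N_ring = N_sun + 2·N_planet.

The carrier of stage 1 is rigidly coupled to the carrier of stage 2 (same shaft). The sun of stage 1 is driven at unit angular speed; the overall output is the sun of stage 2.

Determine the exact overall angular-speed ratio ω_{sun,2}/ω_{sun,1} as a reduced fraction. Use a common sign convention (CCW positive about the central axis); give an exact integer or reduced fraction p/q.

636/637

Stage 1: N_ring = 24 + 2·25 = 74
Stage 1: 24(ω_s−ω_c) = −74(ω_r−ω_c),  ω_r=0, ω_s=1
Stage 1: 24(1−ω_c) = −74(0−ω_c)  ⇒  98ω_c = 24  ⇒  ω_c = 12/49
  ⇒ ω_c¹/ω_s¹ = 12/49
Stage 2: N_ring = 26 + 2·27 = 80
Stage 2: 26(ω_s−ω_c) = −80(ω_r−ω_c),  ω_r=0, ω_c=1
Stage 2: ω_s = 1 − (80/26)(0−1) = 53/13
  ⇒ ω_s²/ω_c² = 53/13
Coupling ω_c² = ω_c¹ ⇒ overall = 12/49 × 53/13 = 636/637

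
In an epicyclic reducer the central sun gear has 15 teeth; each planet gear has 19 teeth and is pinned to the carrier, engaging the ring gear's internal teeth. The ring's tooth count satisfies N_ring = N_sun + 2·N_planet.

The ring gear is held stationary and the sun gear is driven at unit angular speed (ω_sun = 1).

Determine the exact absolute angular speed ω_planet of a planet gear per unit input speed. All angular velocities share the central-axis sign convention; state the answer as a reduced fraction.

-15/38

N_ring = 15 + 2·19 = 53
15(ω_s−ω_c) = −53(ω_r−ω_c),  ω_r=0, ω_s=1
15(1−ω_c) = −53(0−ω_c)  ⇒  68ω_c = 15  ⇒  ω_c = 15/68
sun–planet: 15·(1−15/68) = −19·(ω_p−ω_c)  ⇒  ω_p−ω_c = −(15/19)·(53/68) = -795/1292
ω_p = 15/68 − 795/1292 = -15/38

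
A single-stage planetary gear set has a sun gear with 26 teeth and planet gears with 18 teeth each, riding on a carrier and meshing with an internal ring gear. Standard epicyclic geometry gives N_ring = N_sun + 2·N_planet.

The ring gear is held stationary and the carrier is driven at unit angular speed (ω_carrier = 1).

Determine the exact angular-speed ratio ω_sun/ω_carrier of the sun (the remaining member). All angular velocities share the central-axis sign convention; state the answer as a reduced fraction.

44/13

N_ring = 26 + 2·18 = 62
26(ω_s−ω_c) = −62(ω_r−ω_c),  ω_r=0, ω_c=1
ω_s = 1 − (62/26)(0−1) = 44/13
ω_s/ω_c = 44/13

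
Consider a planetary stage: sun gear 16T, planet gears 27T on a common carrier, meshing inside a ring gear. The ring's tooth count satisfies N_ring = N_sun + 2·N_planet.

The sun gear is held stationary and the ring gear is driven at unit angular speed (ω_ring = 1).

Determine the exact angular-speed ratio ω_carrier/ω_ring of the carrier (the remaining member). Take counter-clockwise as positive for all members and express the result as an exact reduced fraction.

N_ring = 16 + 2·27 = 70
16(ω_s−ω_c) = −70(ω_r−ω_c),  ω_s=0, ω_r=1
16(0−ω_c) = −70(1−ω_c)  ⇒  86ω_c = 70  ⇒  ω_c = 35/43
ω_c/ω_r = 35/43

35/43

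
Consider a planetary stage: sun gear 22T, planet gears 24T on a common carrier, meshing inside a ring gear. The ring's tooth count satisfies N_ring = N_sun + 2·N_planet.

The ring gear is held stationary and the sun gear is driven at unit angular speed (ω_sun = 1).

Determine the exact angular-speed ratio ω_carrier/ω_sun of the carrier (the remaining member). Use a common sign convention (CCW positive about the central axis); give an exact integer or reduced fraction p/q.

N_ring = 22 + 2·24 = 70
22(ω_s−ω_c) = −70(ω_r−ω_c),  ω_r=0, ω_s=1
22(1−ω_c) = −70(0−ω_c)  ⇒  92ω_c = 22  ⇒  ω_c = 11/46
ω_c/ω_s = 11/46

11/46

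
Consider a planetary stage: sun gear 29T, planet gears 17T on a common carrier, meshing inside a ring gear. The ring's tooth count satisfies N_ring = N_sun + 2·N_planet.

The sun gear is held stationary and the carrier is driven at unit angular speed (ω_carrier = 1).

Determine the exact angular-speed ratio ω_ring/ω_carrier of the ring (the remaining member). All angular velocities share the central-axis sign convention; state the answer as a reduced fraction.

92/63

N_ring = 29 + 2·17 = 63
29(ω_s−ω_c) = −63(ω_r−ω_c),  ω_s=0, ω_c=1
ω_r = 1 − (29/63)(0−1) = 92/63
ω_r/ω_c = 92/63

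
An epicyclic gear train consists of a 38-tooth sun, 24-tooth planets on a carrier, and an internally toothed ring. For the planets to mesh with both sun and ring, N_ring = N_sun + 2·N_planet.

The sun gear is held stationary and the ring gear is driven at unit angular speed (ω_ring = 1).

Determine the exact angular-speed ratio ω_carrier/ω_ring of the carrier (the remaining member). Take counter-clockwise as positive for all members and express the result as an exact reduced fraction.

N_ring = 38 + 2·24 = 86
38(ω_s−ω_c) = −86(ω_r−ω_c),  ω_s=0, ω_r=1
38(0−ω_c) = −86(1−ω_c)  ⇒  124ω_c = 86  ⇒  ω_c = 43/62
ω_c/ω_r = 43/62

43/62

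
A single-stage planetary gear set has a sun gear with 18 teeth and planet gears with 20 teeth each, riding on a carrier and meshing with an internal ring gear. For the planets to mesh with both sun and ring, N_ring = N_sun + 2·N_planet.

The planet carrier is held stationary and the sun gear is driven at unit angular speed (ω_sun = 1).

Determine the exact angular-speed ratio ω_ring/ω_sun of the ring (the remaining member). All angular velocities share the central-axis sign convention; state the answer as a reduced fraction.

-9/29

N_ring = 18 + 2·20 = 58
18(ω_s−ω_c) = −58(ω_r−ω_c),  ω_c=0, ω_s=1
ω_r = 0 − (18/58)(1−0) = -9/29
ω_r/ω_s = -9/29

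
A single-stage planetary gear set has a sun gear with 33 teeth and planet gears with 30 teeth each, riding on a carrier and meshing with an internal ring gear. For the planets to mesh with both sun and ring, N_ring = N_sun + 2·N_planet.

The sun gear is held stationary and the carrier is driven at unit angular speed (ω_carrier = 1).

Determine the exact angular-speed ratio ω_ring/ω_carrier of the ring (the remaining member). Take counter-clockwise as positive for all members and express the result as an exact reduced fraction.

42/31

N_ring = 33 + 2·30 = 93
33(ω_s−ω_c) = −93(ω_r−ω_c),  ω_s=0, ω_c=1
ω_r = 1 − (33/93)(0−1) = 42/31
ω_r/ω_c = 42/31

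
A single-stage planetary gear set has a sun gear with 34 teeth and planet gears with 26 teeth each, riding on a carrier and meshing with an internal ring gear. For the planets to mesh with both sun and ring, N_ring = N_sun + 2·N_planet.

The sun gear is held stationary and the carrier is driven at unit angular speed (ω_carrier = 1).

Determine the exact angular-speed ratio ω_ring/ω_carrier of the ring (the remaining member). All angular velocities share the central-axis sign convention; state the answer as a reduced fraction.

N_ring = 34 + 2·26 = 86
34(ω_s−ω_c) = −86(ω_r−ω_c),  ω_s=0, ω_c=1
ω_r = 1 − (34/86)(0−1) = 60/43
ω_r/ω_c = 60/43

60/43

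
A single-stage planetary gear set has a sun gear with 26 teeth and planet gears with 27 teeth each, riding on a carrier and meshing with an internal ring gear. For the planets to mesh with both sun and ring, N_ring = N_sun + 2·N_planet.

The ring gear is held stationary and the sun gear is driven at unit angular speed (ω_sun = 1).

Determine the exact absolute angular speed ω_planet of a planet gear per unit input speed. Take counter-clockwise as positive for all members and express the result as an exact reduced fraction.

N_ring = 26 + 2·27 = 80
26(ω_s−ω_c) = −80(ω_r−ω_c),  ω_r=0, ω_s=1
26(1−ω_c) = −80(0−ω_c)  ⇒  106ω_c = 26  ⇒  ω_c = 13/53
sun–planet: 26·(1−13/53) = −27·(ω_p−ω_c)  ⇒  ω_p−ω_c = −(26/27)·(40/53) = -1040/1431
ω_p = 13/53 − 1040/1431 = -13/27

-13/27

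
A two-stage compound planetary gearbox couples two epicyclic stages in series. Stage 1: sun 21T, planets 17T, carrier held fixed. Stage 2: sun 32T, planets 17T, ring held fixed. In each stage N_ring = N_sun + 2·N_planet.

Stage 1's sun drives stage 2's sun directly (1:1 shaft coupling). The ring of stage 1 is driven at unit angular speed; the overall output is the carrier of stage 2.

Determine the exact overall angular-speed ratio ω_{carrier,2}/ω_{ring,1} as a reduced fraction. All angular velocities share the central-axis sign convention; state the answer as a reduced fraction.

-880/1029

Stage 1: N_ring = 21 + 2·17 = 55
Stage 1: 21(ω_s−ω_c) = −55(ω_r−ω_c),  ω_c=0, ω_r=1
Stage 1: ω_s = 0 − (55/21)(1−0) = -55/21
  ⇒ ω_s¹/ω_r¹ = -55/21
Stage 2: N_ring = 32 + 2·17 = 66
Stage 2: 32(ω_s−ω_c) = −66(ω_r−ω_c),  ω_r=0, ω_s=1
Stage 2: 32(1−ω_c) = −66(0−ω_c)  ⇒  98ω_c = 32  ⇒  ω_c = 16/49
  ⇒ ω_c²/ω_s² = 16/49
Coupling ω_s² = ω_s¹ ⇒ overall = -55/21 × 16/49 = -880/1029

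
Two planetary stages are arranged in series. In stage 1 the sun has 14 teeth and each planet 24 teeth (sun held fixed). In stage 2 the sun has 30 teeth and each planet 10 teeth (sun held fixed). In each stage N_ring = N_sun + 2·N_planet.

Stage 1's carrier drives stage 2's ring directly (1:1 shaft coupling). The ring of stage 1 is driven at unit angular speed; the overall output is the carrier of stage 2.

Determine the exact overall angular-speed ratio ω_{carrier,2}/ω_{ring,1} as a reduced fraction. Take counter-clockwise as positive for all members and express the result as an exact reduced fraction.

155/304

Stage 1: N_ring = 14 + 2·24 = 62
Stage 1: 14(ω_s−ω_c) = −62(ω_r−ω_c),  ω_s=0, ω_r=1
Stage 1: 14(0−ω_c) = −62(1−ω_c)  ⇒  76ω_c = 62  ⇒  ω_c = 31/38
  ⇒ ω_c¹/ω_r¹ = 31/38
Stage 2: N_ring = 30 + 2·10 = 50
Stage 2: 30(ω_s−ω_c) = −50(ω_r−ω_c),  ω_s=0, ω_r=1
Stage 2: 30(0−ω_c) = −50(1−ω_c)  ⇒  80ω_c = 50  ⇒  ω_c = 5/8
  ⇒ ω_c²/ω_r² = 5/8
Coupling ω_r² = ω_c¹ ⇒ overall = 31/38 × 5/8 = 155/304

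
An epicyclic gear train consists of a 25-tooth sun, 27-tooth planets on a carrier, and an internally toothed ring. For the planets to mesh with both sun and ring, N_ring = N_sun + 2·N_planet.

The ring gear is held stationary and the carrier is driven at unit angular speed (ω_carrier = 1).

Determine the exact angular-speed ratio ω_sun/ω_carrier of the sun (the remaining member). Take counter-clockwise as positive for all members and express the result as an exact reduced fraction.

104/25

N_ring = 25 + 2·27 = 79
25(ω_s−ω_c) = −79(ω_r−ω_c),  ω_r=0, ω_c=1
ω_s = 1 − (79/25)(0−1) = 104/25
ω_s/ω_c = 104/25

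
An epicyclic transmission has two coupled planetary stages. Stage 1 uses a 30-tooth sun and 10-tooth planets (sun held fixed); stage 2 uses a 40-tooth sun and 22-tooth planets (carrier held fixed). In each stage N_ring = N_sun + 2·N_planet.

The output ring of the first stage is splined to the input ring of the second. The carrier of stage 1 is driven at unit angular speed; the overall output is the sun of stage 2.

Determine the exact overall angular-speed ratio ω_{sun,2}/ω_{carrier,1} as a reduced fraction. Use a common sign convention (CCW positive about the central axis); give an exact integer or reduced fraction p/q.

-84/25

Stage 1: N_ring = 30 + 2·10 = 50
Stage 1: 30(ω_s−ω_c) = −50(ω_r−ω_c),  ω_s=0, ω_c=1
Stage 1: ω_r = 1 − (30/50)(0−1) = 8/5
  ⇒ ω_r¹/ω_c¹ = 8/5
Stage 2: N_ring = 40 + 2·22 = 84
Stage 2: 40(ω_s−ω_c) = −84(ω_r−ω_c),  ω_c=0, ω_r=1
Stage 2: ω_s = 0 − (84/40)(1−0) = -21/10
  ⇒ ω_s²/ω_r² = -21/10
Coupling ω_r² = ω_r¹ ⇒ overall = 8/5 × -21/10 = -84/25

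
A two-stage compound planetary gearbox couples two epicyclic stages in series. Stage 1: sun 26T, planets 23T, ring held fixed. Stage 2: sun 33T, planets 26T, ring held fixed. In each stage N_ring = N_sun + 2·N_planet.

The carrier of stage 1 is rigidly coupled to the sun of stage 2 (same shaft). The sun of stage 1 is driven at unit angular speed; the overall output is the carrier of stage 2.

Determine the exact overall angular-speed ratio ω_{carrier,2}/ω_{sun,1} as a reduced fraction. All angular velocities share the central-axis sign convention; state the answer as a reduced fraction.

Stage 1: N_ring = 26 + 2·23 = 72
Stage 1: 26(ω_s−ω_c) = −72(ω_r−ω_c),  ω_r=0, ω_s=1
Stage 1: 26(1−ω_c) = −72(0−ω_c)  ⇒  98ω_c = 26  ⇒  ω_c = 13/49
  ⇒ ω_c¹/ω_s¹ = 13/49
Stage 2: N_ring = 33 + 2·26 = 85
Stage 2: 33(ω_s−ω_c) = −85(ω_r−ω_c),  ω_r=0, ω_s=1
Stage 2: 33(1−ω_c) = −85(0−ω_c)  ⇒  118ω_c = 33  ⇒  ω_c = 33/118
  ⇒ ω_c²/ω_s² = 33/118
Coupling ω_s² = ω_c¹ ⇒ overall = 13/49 × 33/118 = 429/5782

429/5782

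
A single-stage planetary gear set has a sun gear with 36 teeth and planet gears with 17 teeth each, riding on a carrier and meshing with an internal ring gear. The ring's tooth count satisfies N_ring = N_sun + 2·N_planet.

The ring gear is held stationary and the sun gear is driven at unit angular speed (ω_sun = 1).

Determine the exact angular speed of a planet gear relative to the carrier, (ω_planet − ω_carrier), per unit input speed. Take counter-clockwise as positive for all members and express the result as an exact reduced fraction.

-1260/901

N_ring = 36 + 2·17 = 70
36(ω_s−ω_c) = −70(ω_r−ω_c),  ω_r=0, ω_s=1
36(1−ω_c) = −70(0−ω_c)  ⇒  106ω_c = 36  ⇒  ω_c = 18/53
sun–planet: 36·(1−18/53) = −17·(ω_p−ω_c)  ⇒  ω_p−ω_c = −(36/17)·(35/53) = -1260/901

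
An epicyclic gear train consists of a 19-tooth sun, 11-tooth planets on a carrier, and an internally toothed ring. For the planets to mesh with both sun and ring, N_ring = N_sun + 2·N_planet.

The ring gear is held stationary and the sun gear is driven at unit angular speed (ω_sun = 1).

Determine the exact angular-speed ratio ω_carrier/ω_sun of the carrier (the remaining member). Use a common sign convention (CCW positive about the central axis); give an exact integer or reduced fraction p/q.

N_ring = 19 + 2·11 = 41
19(ω_s−ω_c) = −41(ω_r−ω_c),  ω_r=0, ω_s=1
19(1−ω_c) = −41(0−ω_c)  ⇒  60ω_c = 19  ⇒  ω_c = 19/60
ω_c/ω_s = 19/60

19/60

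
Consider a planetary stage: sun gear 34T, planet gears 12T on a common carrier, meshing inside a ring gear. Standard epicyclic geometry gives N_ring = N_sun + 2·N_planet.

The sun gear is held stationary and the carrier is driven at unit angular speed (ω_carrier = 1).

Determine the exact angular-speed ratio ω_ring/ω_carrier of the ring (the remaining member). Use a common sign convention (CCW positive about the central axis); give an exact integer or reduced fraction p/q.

N_ring = 34 + 2·12 = 58
34(ω_s−ω_c) = −58(ω_r−ω_c),  ω_s=0, ω_c=1
ω_r = 1 − (34/58)(0−1) = 46/29
ω_r/ω_c = 46/29

46/29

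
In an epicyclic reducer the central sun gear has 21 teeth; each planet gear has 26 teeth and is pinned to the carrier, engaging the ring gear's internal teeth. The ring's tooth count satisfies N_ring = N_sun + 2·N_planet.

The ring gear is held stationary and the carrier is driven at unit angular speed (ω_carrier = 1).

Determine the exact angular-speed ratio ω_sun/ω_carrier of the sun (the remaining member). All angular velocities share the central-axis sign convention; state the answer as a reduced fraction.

N_ring = 21 + 2·26 = 73
21(ω_s−ω_c) = −73(ω_r−ω_c),  ω_r=0, ω_c=1
ω_s = 1 − (73/21)(0−1) = 94/21
ω_s/ω_c = 94/21

94/21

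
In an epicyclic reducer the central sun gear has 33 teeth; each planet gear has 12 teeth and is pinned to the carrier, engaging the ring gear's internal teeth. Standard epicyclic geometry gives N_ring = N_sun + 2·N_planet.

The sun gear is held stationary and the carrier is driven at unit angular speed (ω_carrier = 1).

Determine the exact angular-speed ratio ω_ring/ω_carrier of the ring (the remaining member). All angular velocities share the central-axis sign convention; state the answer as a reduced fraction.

30/19

N_ring = 33 + 2·12 = 57
33(ω_s−ω_c) = −57(ω_r−ω_c),  ω_s=0, ω_c=1
ω_r = 1 − (33/57)(0−1) = 30/19
ω_r/ω_c = 30/19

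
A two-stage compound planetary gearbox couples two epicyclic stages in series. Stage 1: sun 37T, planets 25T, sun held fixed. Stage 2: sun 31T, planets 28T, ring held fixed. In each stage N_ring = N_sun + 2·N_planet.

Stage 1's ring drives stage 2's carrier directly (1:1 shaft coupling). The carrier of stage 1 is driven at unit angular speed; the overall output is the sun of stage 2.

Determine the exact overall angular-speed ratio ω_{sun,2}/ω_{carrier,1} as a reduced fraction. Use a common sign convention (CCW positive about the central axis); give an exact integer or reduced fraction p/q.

Stage 1: N_ring = 37 + 2·25 = 87
Stage 1: 37(ω_s−ω_c) = −87(ω_r−ω_c),  ω_s=0, ω_c=1
Stage 1: ω_r = 1 − (37/87)(0−1) = 124/87
  ⇒ ω_r¹/ω_c¹ = 124/87
Stage 2: N_ring = 31 + 2·28 = 87
Stage 2: 31(ω_s−ω_c) = −87(ω_r−ω_c),  ω_r=0, ω_c=1
Stage 2: ω_s = 1 − (87/31)(0−1) = 118/31
  ⇒ ω_s²/ω_c² = 118/31
Coupling ω_c² = ω_r¹ ⇒ overall = 124/87 × 118/31 = 472/87

472/87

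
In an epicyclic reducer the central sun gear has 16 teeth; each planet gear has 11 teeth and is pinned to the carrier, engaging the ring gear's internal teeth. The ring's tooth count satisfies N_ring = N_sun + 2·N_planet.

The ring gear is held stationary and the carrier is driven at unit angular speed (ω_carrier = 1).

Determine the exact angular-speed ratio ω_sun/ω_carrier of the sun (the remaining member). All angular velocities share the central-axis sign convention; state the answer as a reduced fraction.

N_ring = 16 + 2·11 = 38
16(ω_s−ω_c) = −38(ω_r−ω_c),  ω_r=0, ω_c=1
ω_s = 1 − (38/16)(0−1) = 27/8
ω_s/ω_c = 27/8

27/8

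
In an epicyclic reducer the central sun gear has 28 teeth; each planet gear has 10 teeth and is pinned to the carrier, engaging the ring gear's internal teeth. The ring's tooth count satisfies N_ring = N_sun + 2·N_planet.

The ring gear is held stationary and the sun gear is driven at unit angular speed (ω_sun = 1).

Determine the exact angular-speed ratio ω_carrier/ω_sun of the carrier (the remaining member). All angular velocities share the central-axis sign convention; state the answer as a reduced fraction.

7/19

N_ring = 28 + 2·10 = 48
28(ω_s−ω_c) = −48(ω_r−ω_c),  ω_r=0, ω_s=1
28(1−ω_c) = −48(0−ω_c)  ⇒  76ω_c = 28  ⇒  ω_c = 7/19
ω_c/ω_s = 7/19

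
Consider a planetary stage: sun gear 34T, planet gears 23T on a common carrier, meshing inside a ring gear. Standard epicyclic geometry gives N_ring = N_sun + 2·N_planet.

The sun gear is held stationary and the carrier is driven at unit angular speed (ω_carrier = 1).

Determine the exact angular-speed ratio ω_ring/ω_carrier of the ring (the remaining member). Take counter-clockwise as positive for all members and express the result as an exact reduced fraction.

57/40

N_ring = 34 + 2·23 = 80
34(ω_s−ω_c) = −80(ω_r−ω_c),  ω_s=0, ω_c=1
ω_r = 1 − (34/80)(0−1) = 57/40
ω_r/ω_c = 57/40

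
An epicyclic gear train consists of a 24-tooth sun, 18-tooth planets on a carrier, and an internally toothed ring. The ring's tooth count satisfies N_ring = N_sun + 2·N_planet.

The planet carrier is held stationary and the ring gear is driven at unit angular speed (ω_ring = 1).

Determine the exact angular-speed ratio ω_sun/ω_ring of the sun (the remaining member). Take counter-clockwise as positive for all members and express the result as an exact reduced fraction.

N_ring = 24 + 2·18 = 60
24(ω_s−ω_c) = −60(ω_r−ω_c),  ω_c=0, ω_r=1
ω_s = 0 − (60/24)(1−0) = -5/2
ω_s/ω_r = -5/2

-5/2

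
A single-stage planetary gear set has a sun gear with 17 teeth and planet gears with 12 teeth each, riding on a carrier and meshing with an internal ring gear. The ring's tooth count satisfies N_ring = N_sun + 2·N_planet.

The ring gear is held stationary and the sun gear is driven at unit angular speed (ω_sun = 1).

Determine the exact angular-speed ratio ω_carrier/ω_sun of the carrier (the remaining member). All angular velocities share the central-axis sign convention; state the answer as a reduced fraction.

N_ring = 17 + 2·12 = 41
17(ω_s−ω_c) = −41(ω_r−ω_c),  ω_r=0, ω_s=1
17(1−ω_c) = −41(0−ω_c)  ⇒  58ω_c = 17  ⇒  ω_c = 17/58
ω_c/ω_s = 17/58

17/58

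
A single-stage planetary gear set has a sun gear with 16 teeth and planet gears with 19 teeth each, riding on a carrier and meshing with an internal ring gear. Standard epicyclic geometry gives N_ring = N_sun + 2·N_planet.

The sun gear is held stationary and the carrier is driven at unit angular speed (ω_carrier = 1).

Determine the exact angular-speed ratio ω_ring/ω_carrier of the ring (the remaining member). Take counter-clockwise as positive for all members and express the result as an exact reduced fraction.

35/27

N_ring = 16 + 2·19 = 54
16(ω_s−ω_c) = −54(ω_r−ω_c),  ω_s=0, ω_c=1
ω_r = 1 − (16/54)(0−1) = 35/27
ω_r/ω_c = 35/27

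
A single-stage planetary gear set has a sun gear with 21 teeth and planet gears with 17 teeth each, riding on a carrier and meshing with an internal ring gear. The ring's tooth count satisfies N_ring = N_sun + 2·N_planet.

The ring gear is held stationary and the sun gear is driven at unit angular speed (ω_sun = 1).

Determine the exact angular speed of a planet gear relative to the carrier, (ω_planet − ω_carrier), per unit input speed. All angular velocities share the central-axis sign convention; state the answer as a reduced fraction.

N_ring = 21 + 2·17 = 55
21(ω_s−ω_c) = −55(ω_r−ω_c),  ω_r=0, ω_s=1
21(1−ω_c) = −55(0−ω_c)  ⇒  76ω_c = 21  ⇒  ω_c = 21/76
sun–planet: 21·(1−21/76) = −17·(ω_p−ω_c)  ⇒  ω_p−ω_c = −(21/17)·(55/76) = -1155/1292

-1155/1292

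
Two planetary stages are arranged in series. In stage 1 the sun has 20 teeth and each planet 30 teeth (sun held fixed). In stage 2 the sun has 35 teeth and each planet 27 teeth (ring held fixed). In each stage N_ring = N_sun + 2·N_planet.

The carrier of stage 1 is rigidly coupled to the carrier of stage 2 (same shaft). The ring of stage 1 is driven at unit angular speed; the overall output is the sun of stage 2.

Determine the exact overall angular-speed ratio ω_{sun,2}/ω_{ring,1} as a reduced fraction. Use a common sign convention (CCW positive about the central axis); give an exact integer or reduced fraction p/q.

Stage 1: N_ring = 20 + 2·30 = 80
Stage 1: 20(ω_s−ω_c) = −80(ω_r−ω_c),  ω_s=0, ω_r=1
Stage 1: 20(0−ω_c) = −80(1−ω_c)  ⇒  100ω_c = 80  ⇒  ω_c = 4/5
  ⇒ ω_c¹/ω_r¹ = 4/5
Stage 2: N_ring = 35 + 2·27 = 89
Stage 2: 35(ω_s−ω_c) = −89(ω_r−ω_c),  ω_r=0, ω_c=1
Stage 2: ω_s = 1 − (89/35)(0−1) = 124/35
  ⇒ ω_s²/ω_c² = 124/35
Coupling ω_c² = ω_c¹ ⇒ overall = 4/5 × 124/35 = 496/175

496/175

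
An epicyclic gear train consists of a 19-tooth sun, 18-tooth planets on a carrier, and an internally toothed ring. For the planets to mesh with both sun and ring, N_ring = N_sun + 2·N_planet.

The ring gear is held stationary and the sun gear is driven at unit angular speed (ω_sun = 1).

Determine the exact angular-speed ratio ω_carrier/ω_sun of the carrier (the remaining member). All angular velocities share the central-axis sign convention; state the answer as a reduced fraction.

N_ring = 19 + 2·18 = 55
19(ω_s−ω_c) = −55(ω_r−ω_c),  ω_r=0, ω_s=1
19(1−ω_c) = −55(0−ω_c)  ⇒  74ω_c = 19  ⇒  ω_c = 19/74
ω_c/ω_s = 19/74

19/74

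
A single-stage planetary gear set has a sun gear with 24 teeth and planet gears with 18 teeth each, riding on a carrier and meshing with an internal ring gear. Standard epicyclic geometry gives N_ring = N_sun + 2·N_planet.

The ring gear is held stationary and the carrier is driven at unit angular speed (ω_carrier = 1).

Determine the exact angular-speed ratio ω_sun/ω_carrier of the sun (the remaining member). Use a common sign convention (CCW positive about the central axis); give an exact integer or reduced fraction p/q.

7/2

N_ring = 24 + 2·18 = 60
24(ω_s−ω_c) = −60(ω_r−ω_c),  ω_r=0, ω_c=1
ω_s = 1 − (60/24)(0−1) = 7/2
ω_s/ω_c = 7/2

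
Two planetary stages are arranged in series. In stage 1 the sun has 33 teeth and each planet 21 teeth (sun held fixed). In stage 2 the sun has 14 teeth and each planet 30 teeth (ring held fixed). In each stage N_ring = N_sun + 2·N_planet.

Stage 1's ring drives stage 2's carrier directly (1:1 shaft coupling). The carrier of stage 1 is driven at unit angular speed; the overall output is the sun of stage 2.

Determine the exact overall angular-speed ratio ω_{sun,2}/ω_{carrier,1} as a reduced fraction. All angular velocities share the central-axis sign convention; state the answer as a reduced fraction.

1584/175

Stage 1: N_ring = 33 + 2·21 = 75
Stage 1: 33(ω_s−ω_c) = −75(ω_r−ω_c),  ω_s=0, ω_c=1
Stage 1: ω_r = 1 − (33/75)(0−1) = 36/25
  ⇒ ω_r¹/ω_c¹ = 36/25
Stage 2: N_ring = 14 + 2·30 = 74
Stage 2: 14(ω_s−ω_c) = −74(ω_r−ω_c),  ω_r=0, ω_c=1
Stage 2: ω_s = 1 − (74/14)(0−1) = 44/7
  ⇒ ω_s²/ω_c² = 44/7
Coupling ω_c² = ω_r¹ ⇒ overall = 36/25 × 44/7 = 1584/175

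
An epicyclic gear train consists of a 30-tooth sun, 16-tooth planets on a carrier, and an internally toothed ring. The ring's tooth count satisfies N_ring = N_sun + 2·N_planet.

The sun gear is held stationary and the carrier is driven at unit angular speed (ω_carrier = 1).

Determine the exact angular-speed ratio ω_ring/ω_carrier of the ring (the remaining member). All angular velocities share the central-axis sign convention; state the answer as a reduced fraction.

N_ring = 30 + 2·16 = 62
30(ω_s−ω_c) = −62(ω_r−ω_c),  ω_s=0, ω_c=1
ω_r = 1 − (30/62)(0−1) = 46/31
ω_r/ω_c = 46/31

46/31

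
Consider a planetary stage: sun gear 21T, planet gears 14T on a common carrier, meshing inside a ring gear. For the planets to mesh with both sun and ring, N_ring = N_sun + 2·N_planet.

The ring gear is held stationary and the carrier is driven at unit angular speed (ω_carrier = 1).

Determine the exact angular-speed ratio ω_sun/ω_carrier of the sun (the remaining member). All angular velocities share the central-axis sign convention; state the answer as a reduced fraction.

10/3

N_ring = 21 + 2·14 = 49
21(ω_s−ω_c) = −49(ω_r−ω_c),  ω_r=0, ω_c=1
ω_s = 1 − (49/21)(0−1) = 10/3
ω_s/ω_c = 10/3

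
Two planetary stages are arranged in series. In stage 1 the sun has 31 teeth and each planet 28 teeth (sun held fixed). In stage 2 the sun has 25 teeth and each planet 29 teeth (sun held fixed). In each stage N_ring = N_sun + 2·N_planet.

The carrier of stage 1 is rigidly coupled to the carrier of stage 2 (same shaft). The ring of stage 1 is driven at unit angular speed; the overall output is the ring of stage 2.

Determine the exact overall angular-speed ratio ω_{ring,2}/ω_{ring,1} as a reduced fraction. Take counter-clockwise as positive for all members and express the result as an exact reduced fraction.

Stage 1: N_ring = 31 + 2·28 = 87
Stage 1: 31(ω_s−ω_c) = −87(ω_r−ω_c),  ω_s=0, ω_r=1
Stage 1: 31(0−ω_c) = −87(1−ω_c)  ⇒  118ω_c = 87  ⇒  ω_c = 87/118
  ⇒ ω_c¹/ω_r¹ = 87/118
Stage 2: N_ring = 25 + 2·29 = 83
Stage 2: 25(ω_s−ω_c) = −83(ω_r−ω_c),  ω_s=0, ω_c=1
Stage 2: ω_r = 1 − (25/83)(0−1) = 108/83
  ⇒ ω_r²/ω_c² = 108/83
Coupling ω_c² = ω_c¹ ⇒ overall = 87/118 × 108/83 = 4698/4897

4698/4897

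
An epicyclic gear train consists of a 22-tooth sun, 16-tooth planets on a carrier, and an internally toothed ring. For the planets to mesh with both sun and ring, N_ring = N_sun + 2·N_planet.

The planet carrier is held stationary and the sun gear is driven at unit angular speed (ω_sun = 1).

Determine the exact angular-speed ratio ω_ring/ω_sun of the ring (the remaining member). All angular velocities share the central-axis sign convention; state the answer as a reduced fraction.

-11/27

N_ring = 22 + 2·16 = 54
22(ω_s−ω_c) = −54(ω_r−ω_c),  ω_c=0, ω_s=1
ω_r = 0 − (22/54)(1−0) = -11/27
ω_r/ω_s = -11/27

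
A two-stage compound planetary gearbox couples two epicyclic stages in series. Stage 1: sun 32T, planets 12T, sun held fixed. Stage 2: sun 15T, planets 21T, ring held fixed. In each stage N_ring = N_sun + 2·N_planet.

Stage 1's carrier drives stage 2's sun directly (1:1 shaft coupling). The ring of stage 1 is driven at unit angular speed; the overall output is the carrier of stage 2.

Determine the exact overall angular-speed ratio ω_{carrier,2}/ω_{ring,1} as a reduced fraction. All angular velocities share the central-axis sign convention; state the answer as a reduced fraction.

Stage 1: N_ring = 32 + 2·12 = 56
Stage 1: 32(ω_s−ω_c) = −56(ω_r−ω_c),  ω_s=0, ω_r=1
Stage 1: 32(0−ω_c) = −56(1−ω_c)  ⇒  88ω_c = 56  ⇒  ω_c = 7/11
  ⇒ ω_c¹/ω_r¹ = 7/11
Stage 2: N_ring = 15 + 2·21 = 57
Stage 2: 15(ω_s−ω_c) = −57(ω_r−ω_c),  ω_r=0, ω_s=1
Stage 2: 15(1−ω_c) = −57(0−ω_c)  ⇒  72ω_c = 15  ⇒  ω_c = 5/24
  ⇒ ω_c²/ω_s² = 5/24
Coupling ω_s² = ω_c¹ ⇒ overall = 7/11 × 5/24 = 35/264

35/264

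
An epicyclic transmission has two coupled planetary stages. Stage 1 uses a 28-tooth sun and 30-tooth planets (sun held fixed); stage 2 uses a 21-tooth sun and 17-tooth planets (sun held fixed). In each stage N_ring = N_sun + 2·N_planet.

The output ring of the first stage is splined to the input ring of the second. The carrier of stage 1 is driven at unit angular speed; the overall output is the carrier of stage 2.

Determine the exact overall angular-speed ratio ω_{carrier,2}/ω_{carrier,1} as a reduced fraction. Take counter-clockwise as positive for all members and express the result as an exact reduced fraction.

Stage 1: N_ring = 28 + 2·30 = 88
Stage 1: 28(ω_s−ω_c) = −88(ω_r−ω_c),  ω_s=0, ω_c=1
Stage 1: ω_r = 1 − (28/88)(0−1) = 29/22
  ⇒ ω_r¹/ω_c¹ = 29/22
Stage 2: N_ring = 21 + 2·17 = 55
Stage 2: 21(ω_s−ω_c) = −55(ω_r−ω_c),  ω_s=0, ω_r=1
Stage 2: 21(0−ω_c) = −55(1−ω_c)  ⇒  76ω_c = 55  ⇒  ω_c = 55/76
  ⇒ ω_c²/ω_r² = 55/76
Coupling ω_r² = ω_r¹ ⇒ overall = 29/22 × 55/76 = 145/152

145/152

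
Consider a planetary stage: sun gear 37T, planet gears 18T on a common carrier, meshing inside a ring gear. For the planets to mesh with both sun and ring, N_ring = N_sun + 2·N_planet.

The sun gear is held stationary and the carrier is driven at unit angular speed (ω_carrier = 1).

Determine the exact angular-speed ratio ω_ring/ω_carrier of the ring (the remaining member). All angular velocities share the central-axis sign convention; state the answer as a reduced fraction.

N_ring = 37 + 2·18 = 73
37(ω_s−ω_c) = −73(ω_r−ω_c),  ω_s=0, ω_c=1
ω_r = 1 − (37/73)(0−1) = 110/73
ω_r/ω_c = 110/73

110/73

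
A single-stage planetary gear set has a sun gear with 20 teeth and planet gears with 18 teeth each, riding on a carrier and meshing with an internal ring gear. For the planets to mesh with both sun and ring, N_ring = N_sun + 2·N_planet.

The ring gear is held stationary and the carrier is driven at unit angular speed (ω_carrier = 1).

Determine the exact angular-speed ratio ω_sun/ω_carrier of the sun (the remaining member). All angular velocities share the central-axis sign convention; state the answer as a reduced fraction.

N_ring = 20 + 2·18 = 56
20(ω_s−ω_c) = −56(ω_r−ω_c),  ω_r=0, ω_c=1
ω_s = 1 − (56/20)(0−1) = 19/5
ω_s/ω_c = 19/5

19/5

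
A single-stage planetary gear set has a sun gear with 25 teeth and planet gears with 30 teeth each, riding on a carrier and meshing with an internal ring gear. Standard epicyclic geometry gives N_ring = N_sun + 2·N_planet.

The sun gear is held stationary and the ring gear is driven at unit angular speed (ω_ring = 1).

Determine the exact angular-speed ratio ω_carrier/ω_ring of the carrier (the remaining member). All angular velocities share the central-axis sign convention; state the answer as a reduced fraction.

N_ring = 25 + 2·30 = 85
25(ω_s−ω_c) = −85(ω_r−ω_c),  ω_s=0, ω_r=1
25(0−ω_c) = −85(1−ω_c)  ⇒  110ω_c = 85  ⇒  ω_c = 17/22
ω_c/ω_r = 17/22

17/22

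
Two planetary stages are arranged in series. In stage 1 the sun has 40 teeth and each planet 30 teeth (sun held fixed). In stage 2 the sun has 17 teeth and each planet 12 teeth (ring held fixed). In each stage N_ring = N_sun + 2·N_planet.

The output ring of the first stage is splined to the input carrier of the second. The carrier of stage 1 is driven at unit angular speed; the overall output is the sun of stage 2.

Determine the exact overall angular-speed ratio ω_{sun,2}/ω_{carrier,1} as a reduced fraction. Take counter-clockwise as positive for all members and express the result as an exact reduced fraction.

Stage 1: N_ring = 40 + 2·30 = 100
Stage 1: 40(ω_s−ω_c) = −100(ω_r−ω_c),  ω_s=0, ω_c=1
Stage 1: ω_r = 1 − (40/100)(0−1) = 7/5
  ⇒ ω_r¹/ω_c¹ = 7/5
Stage 2: N_ring = 17 + 2·12 = 41
Stage 2: 17(ω_s−ω_c) = −41(ω_r−ω_c),  ω_r=0, ω_c=1
Stage 2: ω_s = 1 − (41/17)(0−1) = 58/17
  ⇒ ω_s²/ω_c² = 58/17
Coupling ω_c² = ω_r¹ ⇒ overall = 7/5 × 58/17 = 406/85

406/85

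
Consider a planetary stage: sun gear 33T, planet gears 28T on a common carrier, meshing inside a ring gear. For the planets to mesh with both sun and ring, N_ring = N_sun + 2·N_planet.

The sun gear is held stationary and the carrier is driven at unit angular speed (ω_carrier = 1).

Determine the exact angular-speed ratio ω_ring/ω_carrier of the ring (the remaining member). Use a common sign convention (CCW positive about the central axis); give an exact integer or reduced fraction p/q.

122/89

N_ring = 33 + 2·28 = 89
33(ω_s−ω_c) = −89(ω_r−ω_c),  ω_s=0, ω_c=1
ω_r = 1 − (33/89)(0−1) = 122/89
ω_r/ω_c = 122/89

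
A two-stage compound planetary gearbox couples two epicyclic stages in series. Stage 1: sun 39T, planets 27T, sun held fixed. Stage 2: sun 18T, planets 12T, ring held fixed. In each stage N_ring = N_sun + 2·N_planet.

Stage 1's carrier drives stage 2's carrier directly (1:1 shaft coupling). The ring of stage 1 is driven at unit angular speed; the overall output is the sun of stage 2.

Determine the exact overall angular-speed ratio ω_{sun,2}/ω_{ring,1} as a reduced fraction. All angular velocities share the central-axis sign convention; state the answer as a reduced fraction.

155/66

Stage 1: N_ring = 39 + 2·27 = 93
Stage 1: 39(ω_s−ω_c) = −93(ω_r−ω_c),  ω_s=0, ω_r=1
Stage 1: 39(0−ω_c) = −93(1−ω_c)  ⇒  132ω_c = 93  ⇒  ω_c = 31/44
  ⇒ ω_c¹/ω_r¹ = 31/44
Stage 2: N_ring = 18 + 2·12 = 42
Stage 2: 18(ω_s−ω_c) = −42(ω_r−ω_c),  ω_r=0, ω_c=1
Stage 2: ω_s = 1 − (42/18)(0−1) = 10/3
  ⇒ ω_s²/ω_c² = 10/3
Coupling ω_c² = ω_c¹ ⇒ overall = 31/44 × 10/3 = 155/66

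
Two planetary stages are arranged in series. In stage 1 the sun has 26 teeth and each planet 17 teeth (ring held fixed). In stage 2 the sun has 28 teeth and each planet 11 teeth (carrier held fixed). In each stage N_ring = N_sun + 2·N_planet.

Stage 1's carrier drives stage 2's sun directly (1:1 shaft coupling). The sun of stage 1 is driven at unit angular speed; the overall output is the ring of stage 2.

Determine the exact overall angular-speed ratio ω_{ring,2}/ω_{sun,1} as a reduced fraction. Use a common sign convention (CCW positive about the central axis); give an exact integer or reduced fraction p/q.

-182/1075

Stage 1: N_ring = 26 + 2·17 = 60
Stage 1: 26(ω_s−ω_c) = −60(ω_r−ω_c),  ω_r=0, ω_s=1
Stage 1: 26(1−ω_c) = −60(0−ω_c)  ⇒  86ω_c = 26  ⇒  ω_c = 13/43
  ⇒ ω_c¹/ω_s¹ = 13/43
Stage 2: N_ring = 28 + 2·11 = 50
Stage 2: 28(ω_s−ω_c) = −50(ω_r−ω_c),  ω_c=0, ω_s=1
Stage 2: ω_r = 0 − (28/50)(1−0) = -14/25
  ⇒ ω_r²/ω_s² = -14/25
Coupling ω_s² = ω_c¹ ⇒ overall = 13/43 × -14/25 = -182/1075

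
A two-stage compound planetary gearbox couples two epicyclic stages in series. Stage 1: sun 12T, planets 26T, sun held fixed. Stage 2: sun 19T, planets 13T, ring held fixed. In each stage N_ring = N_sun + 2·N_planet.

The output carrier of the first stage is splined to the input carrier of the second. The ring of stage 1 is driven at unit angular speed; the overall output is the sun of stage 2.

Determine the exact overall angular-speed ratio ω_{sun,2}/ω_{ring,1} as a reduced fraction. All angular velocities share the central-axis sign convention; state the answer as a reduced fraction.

1024/361

Stage 1: N_ring = 12 + 2·26 = 64
Stage 1: 12(ω_s−ω_c) = −64(ω_r−ω_c),  ω_s=0, ω_r=1
Stage 1: 12(0−ω_c) = −64(1−ω_c)  ⇒  76ω_c = 64  ⇒  ω_c = 16/19
  ⇒ ω_c¹/ω_r¹ = 16/19
Stage 2: N_ring = 19 + 2·13 = 45
Stage 2: 19(ω_s−ω_c) = −45(ω_r−ω_c),  ω_r=0, ω_c=1
Stage 2: ω_s = 1 − (45/19)(0−1) = 64/19
  ⇒ ω_s²/ω_c² = 64/19
Coupling ω_c² = ω_c¹ ⇒ overall = 16/19 × 64/19 = 1024/361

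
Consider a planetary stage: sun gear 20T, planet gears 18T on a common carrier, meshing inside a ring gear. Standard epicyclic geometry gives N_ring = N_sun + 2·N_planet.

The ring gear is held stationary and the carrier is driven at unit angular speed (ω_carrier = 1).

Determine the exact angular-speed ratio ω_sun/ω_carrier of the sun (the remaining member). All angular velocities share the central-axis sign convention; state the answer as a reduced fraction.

19/5

N_ring = 20 + 2·18 = 56
20(ω_s−ω_c) = −56(ω_r−ω_c),  ω_r=0, ω_c=1
ω_s = 1 − (56/20)(0−1) = 19/5
ω_s/ω_c = 19/5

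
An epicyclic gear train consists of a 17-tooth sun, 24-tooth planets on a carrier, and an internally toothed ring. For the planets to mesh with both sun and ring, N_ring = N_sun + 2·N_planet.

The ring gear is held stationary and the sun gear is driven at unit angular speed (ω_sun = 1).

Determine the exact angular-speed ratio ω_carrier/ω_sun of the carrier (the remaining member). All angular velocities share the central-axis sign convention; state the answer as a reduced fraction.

N_ring = 17 + 2·24 = 65
17(ω_s−ω_c) = −65(ω_r−ω_c),  ω_r=0, ω_s=1
17(1−ω_c) = −65(0−ω_c)  ⇒  82ω_c = 17  ⇒  ω_c = 17/82
ω_c/ω_s = 17/82

17/82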